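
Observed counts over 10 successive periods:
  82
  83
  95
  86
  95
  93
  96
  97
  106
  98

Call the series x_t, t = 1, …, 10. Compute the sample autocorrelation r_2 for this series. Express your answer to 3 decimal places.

0.235

Mean x̄ = (82 + 83 + 95 + 86 + 95 + 93 + 96 + 97 + 106 + 98)/10 = 93.1000
Numerator Σ_{t=1}^{8}(x_t−x̄)(x_{t+2}−x̄) = 116.5800
Denominator Σ(x_t−x̄)² = 496.9000
r_2 = 116.5800 / 496.9000 = 0.235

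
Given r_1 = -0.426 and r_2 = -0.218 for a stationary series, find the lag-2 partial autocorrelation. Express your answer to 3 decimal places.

-0.488

φ_{22} = (r_2 − r_1²) / (1 − r_1²)
r_1² = (-0.426)² = 0.181476
Numerator = -0.218 − 0.1815 = -0.3995; denominator = 1 − 0.1815 = 0.8185
φ_{22} = -0.3995 / 0.8185 = -0.488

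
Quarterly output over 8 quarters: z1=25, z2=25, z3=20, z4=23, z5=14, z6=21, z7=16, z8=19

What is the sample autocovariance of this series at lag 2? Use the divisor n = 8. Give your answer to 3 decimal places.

5.184

Mean z̄ = (25 + 25 + 20 + 23 + 14 + 21 + 16 + 19)/8 = 20.3750
Σ_{t=1}^{6}(z_t−z̄)(z_{t+2}−z̄) = 41.4688
γ_2 = 41.4688 / 8 = 5.184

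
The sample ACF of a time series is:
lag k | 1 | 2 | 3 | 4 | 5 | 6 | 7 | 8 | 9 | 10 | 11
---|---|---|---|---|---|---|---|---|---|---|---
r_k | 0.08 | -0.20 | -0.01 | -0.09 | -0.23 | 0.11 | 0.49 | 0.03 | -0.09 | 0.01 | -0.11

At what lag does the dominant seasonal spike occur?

The largest autocorrelation is r_7 = 0.49; the remaining lags stay at or below 0.11.
The dominant spike at lag 7 indicates a seasonal period of 7.

7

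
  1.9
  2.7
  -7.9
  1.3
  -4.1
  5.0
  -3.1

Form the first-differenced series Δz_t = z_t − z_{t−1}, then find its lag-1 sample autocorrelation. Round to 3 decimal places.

-0.747

First differences Δz: 0.8, -10.6, 9.2, -5.4, 9.1, -8.1
Mean of differences = -0.8333
Numerator Σ(Δz_t−Δz̄)(Δz_{t+1}−Δz̄) = -277.3078
Denominator Σ(Δz_t−Δz̄)² = 371.0533
r_1(Δz) = -277.3078 / 371.0533 = -0.747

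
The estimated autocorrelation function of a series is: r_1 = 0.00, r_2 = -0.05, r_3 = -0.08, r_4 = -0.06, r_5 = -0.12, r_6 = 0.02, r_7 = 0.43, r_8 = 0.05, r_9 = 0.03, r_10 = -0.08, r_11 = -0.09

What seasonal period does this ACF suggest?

The largest autocorrelation is r_7 = 0.43; the remaining lags stay at or below 0.05.
The dominant spike at lag 7 indicates a seasonal period of 7.

7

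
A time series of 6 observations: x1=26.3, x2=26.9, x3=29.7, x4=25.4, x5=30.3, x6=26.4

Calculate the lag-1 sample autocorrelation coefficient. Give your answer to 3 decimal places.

-0.705

Mean x̄ = (26.3 + 26.9 + 29.7 + 25.4 + 30.3 + 26.4)/6 = 27.5000
Deviations from mean: -1.2000, -0.6000, 2.2000, -2.1000, 2.8000, -1.1000
Σ(x_t−x̄)(x_{t+1}−x̄) = (0.7200) + (-1.3200) + (-4.6200) + (-5.8800) + (-3.0800) = -14.1800
Denominator Σ(x_t−x̄)² = 20.1000
r_1 = -14.1800 / 20.1000 = -0.705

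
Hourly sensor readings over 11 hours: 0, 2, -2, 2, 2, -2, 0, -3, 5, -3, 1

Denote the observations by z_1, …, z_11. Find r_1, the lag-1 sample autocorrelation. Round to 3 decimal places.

-0.648

Mean z̄ = (0 + 2 − 2 + 2 + 2 − 2 + 0 − 3 + 5 − 3 + 1)/11 = 0.1818
Numerator Σ_{t=1}^{10}(z_t−z̄)(z_{t+1}−z̄) = -41.2149
Denominator Σ(z_t−z̄)² = 63.6364
r_1 = -41.2149 / 63.6364 = -0.648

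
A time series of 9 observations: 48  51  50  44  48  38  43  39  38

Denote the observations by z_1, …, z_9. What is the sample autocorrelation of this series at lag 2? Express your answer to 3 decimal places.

0.368

Mean z̄ = (48 + 51 + 50 + 44 + 48 + 38 + 43 + 39 + 38)/9 = 44.3333
Numerator Σ_{t=1}^{7}(z_t−z̄)(z_{t+2}−z̄) = 78.7778
Denominator Σ(z_t−z̄)² = 214.0000
r_2 = 78.7778 / 214.0000 = 0.368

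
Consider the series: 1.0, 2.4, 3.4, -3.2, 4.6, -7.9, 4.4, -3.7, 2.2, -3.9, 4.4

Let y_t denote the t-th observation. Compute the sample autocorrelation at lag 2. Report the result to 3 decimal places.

0.653

Mean ȳ = (1.0 + 2.4 + 3.4 − 3.2 + 4.6 − 7.9 + 4.4 − 3.7 + 2.2 − 3.9 + 4.4)/11 = 0.3364
Numerator Σ_{t=1}^{9}(y_t−ȳ)(y_{t+2}−ȳ) = 119.7410
Denominator Σ(y_t−ȳ)² = 183.3455
r_2 = 119.7410 / 183.3455 = 0.653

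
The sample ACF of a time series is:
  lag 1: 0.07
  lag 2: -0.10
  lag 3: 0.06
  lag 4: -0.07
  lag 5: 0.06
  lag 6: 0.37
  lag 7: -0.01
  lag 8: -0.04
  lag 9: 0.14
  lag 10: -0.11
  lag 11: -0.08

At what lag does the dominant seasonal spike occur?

The largest autocorrelation is r_6 = 0.37; the remaining lags stay at or below 0.14.
The dominant spike at lag 6 indicates a seasonal period of 6.

6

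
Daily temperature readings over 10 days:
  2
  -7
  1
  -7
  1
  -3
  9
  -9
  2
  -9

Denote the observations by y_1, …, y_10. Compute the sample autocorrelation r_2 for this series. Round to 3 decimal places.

0.575

Mean ȳ = (2 − 7 + 1 − 7 + 1 − 3 + 9 − 9 + 2 − 9)/10 = -2.0000
Numerator Σ_{t=1}^{8}(y_t−ȳ)(y_{t+2}−ȳ) = 184.0000
Denominator Σ(y_t−ȳ)² = 320.0000
r_2 = 184.0000 / 320.0000 = 0.575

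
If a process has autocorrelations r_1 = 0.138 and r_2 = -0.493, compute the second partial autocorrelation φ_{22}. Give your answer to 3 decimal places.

-0.522

φ_{22} = (r_2 − r_1²) / (1 − r_1²)
r_1² = (0.138)² = 0.019044
Numerator = -0.493 − 0.0190 = -0.5120; denominator = 1 − 0.0190 = 0.9810
φ_{22} = -0.5120 / 0.9810 = -0.522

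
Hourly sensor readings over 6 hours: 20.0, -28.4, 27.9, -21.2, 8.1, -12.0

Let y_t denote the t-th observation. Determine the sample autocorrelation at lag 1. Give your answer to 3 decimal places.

-0.847

Mean ȳ = (20.0 − 28.4 + 27.9 − 21.2 + 8.1 − 12.0)/6 = -0.9333
Numerator Σ_{t=1}^{5}(y_t−ȳ)(y_{t+1}−ȳ) = -2234.3244
Denominator Σ(y_t−ȳ)² = 2638.7933
r_1 = -2234.3244 / 2638.7933 = -0.847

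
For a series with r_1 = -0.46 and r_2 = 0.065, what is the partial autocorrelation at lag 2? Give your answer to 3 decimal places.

φ_{22} = (r_2 − r_1²) / (1 − r_1²)
r_1² = (-0.46)² = 0.2116
Numerator = 0.065 − 0.2116 = -0.1466; denominator = 1 − 0.2116 = 0.7884
φ_{22} = -0.1466 / 0.7884 = -0.186

-0.186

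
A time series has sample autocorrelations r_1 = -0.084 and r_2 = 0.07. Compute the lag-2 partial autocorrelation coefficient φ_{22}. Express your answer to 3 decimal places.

0.063

φ_{22} = (r_2 − r_1²) / (1 − r_1²)
r_1² = (-0.084)² = 0.007056
Numerator = 0.07 − 0.0071 = 0.0629; denominator = 1 − 0.0071 = 0.9929
φ_{22} = 0.0629 / 0.9929 = 0.063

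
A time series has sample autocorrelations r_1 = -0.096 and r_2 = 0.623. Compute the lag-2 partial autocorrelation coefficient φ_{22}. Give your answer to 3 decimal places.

φ_{22} = (r_2 − r_1²) / (1 − r_1²)
r_1² = (-0.096)² = 0.009216
Numerator = 0.623 − 0.0092 = 0.6138; denominator = 1 − 0.0092 = 0.9908
φ_{22} = 0.6138 / 0.9908 = 0.619

0.619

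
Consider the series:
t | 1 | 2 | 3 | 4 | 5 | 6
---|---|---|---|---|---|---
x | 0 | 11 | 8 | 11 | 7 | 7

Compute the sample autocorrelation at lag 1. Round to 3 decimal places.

Mean x̄ = (0 + 11 + 8 + 11 + 7 + 7)/6 = 7.3333
Σ(x_t−x̄)(x_{t+1}−x̄) = (-26.8889) + (2.4444) + (2.4444) + (-1.2222) + (0.1111) = -23.1111
Denominator Σ(x_t−x̄)² = 81.3333
r_1 = -23.1111 / 81.3333 = -0.284

-0.284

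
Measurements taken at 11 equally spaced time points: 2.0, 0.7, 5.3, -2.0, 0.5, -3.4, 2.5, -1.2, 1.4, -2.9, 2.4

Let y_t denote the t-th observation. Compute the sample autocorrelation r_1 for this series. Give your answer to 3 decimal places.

-0.475

Mean ȳ = (2.0 + 0.7 + 5.3 − 2.0 + 0.5 − 3.4 + 2.5 − 1.2 + 1.4 − 2.9 + 2.4)/11 = 0.4818
Numerator Σ_{t=1}^{10}(y_t−ȳ)(y_{t+1}−ȳ) = -33.0558
Denominator Σ(y_t−ȳ)² = 69.6564
r_1 = -33.0558 / 69.6564 = -0.475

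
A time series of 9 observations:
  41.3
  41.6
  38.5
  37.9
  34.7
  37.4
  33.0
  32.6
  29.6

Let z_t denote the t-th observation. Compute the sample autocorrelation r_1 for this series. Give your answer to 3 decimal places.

0.529

Mean z̄ = (41.3 + 41.6 + 38.5 + 37.9 + 34.7 + 37.4 + 33.0 + 32.6 + 29.6)/9 = 36.2889
Numerator Σ_{t=1}^{8}(z_t−z̄)(z_{t+1}−z̄) = 70.7477
Denominator Σ(z_t−z̄)² = 133.7289
r_1 = 70.7477 / 133.7289 = 0.529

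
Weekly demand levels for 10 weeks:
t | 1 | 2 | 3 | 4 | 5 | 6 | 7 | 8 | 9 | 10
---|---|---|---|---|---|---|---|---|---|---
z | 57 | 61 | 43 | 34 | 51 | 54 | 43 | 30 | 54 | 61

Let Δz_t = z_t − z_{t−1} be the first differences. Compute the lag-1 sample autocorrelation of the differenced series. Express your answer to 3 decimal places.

-0.026

First differences Δz: 4, -18, -9, 17, 3, -11, -13, 24, 7
Mean of differences = 0.4444
Numerator Σ(Δz_t−Δz̄)(Δz_{t+1}−Δz̄) = -43.0864
Denominator Σ(Δz_t−Δz̄)² = 1632.2222
r_1(Δz) = -43.0864 / 1632.2222 = -0.026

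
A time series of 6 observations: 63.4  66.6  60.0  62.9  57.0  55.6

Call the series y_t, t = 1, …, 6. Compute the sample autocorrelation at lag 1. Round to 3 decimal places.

0.232

Mean ȳ = (63.4 + 66.6 + 60.0 + 62.9 + 57.0 + 55.6)/6 = 60.9167
Numerator Σ_{t=1}^{5}(y_t−ȳ)(y_{t+1}−ȳ) = 20.1414
Denominator Σ(y_t−ȳ)² = 86.8483
r_1 = 20.1414 / 86.8483 = 0.232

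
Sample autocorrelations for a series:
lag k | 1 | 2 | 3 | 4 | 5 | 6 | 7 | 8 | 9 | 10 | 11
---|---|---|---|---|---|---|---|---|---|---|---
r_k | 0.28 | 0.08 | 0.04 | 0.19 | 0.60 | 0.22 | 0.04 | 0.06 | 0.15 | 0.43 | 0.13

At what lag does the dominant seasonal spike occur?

The largest autocorrelation is r_5 = 0.60, with a weaker echo at lag 10 (0.43); the remaining lags stay at or below 0.28. The elevated value at lag 1 (0.28), dropping to 0.08 at lag 2, reflects decaying short-term dependence rather than seasonality.
The dominant spike at lag 5 indicates a seasonal period of 5.

5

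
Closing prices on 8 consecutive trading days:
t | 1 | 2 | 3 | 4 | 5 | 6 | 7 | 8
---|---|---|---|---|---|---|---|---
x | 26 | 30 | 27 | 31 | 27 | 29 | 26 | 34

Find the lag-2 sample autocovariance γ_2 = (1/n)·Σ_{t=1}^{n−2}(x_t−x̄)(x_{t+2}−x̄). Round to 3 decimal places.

Mean x̄ = (26 + 30 + 27 + 31 + 27 + 29 + 26 + 34)/8 = 28.7500
Σ_{t=1}^{6}(x_t−x̄)(x_{t+2}−x̄) = 17.3750
γ_2 = 17.3750 / 8 = 2.172

2.172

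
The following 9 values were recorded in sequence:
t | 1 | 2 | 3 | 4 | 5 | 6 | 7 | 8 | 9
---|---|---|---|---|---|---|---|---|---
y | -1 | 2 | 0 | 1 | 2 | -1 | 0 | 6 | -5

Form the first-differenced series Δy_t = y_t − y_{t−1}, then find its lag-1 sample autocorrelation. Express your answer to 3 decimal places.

-0.396

First differences Δy: 3, -2, 1, 1, -3, 1, 6, -11
Mean of differences = -0.5000
Numerator Σ(Δy_t−Δȳ)(Δy_{t+1}−Δȳ) = -71.2500
Denominator Σ(Δy_t−Δȳ)² = 180.0000
r_1(Δy) = -71.2500 / 180.0000 = -0.396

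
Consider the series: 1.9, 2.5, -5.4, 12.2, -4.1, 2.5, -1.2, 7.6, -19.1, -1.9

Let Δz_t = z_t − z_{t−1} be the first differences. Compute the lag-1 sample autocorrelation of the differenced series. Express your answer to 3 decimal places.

-0.730

First differences Δz: 0.6, -7.9, 17.6, -16.3, 6.6, -3.7, 8.8, -26.7, 17.2
Mean of differences = -0.4222
Numerator Σ(Δz_t−Δz̄)(Δz_{t+1}−Δz̄) = -1298.7183
Denominator Σ(Δz_t−Δz̄)² = 1780.0356
r_1(Δz) = -1298.7183 / 1780.0356 = -0.730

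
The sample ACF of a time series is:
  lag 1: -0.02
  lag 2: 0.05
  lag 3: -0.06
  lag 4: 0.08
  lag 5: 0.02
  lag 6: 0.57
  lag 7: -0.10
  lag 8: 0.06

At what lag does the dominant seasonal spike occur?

The largest autocorrelation is r_6 = 0.57; the remaining lags stay at or below 0.08.
The dominant spike at lag 6 indicates a seasonal period of 6.

6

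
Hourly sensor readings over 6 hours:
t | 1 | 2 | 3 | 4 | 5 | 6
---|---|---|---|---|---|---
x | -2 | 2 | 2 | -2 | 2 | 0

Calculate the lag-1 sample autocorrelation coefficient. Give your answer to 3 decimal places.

Mean x̄ = (-2 + 2 + 2 − 2 + 2 + 0)/6 = 0.3333
Deviations from mean: -2.3333, 1.6667, 1.6667, -2.3333, 1.6667, -0.3333
Numerator Σ_{t=1}^{5}(x_t−x̄)(x_{t+1}−x̄) = -9.4444
Denominator Σ(x_t−x̄)² = 19.3333
r_1 = -9.4444 / 19.3333 = -0.489

-0.489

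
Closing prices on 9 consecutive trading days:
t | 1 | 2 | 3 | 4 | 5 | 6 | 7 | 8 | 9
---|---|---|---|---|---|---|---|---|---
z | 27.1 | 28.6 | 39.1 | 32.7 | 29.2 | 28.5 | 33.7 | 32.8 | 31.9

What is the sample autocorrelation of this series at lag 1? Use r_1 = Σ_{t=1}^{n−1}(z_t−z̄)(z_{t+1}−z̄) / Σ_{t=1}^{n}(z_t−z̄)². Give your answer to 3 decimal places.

0.007

Mean z̄ = (27.1 + 28.6 + 39.1 + 32.7 + 29.2 + 28.5 + 33.7 + 32.8 + 31.9)/9 = 31.5111
Numerator Σ_{t=1}^{8}(z_t−z̄)(z_{t+1}−z̄) = 0.7143
Denominator Σ(z_t−z̄)² = 107.9489
r_1 = 0.7143 / 107.9489 = 0.007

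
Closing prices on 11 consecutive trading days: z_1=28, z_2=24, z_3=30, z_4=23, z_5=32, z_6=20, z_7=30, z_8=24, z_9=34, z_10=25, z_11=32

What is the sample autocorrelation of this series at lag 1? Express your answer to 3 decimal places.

Mean z̄ = (28 + 24 + 30 + 23 + 32 + 20 + 30 + 24 + 34 + 25 + 32)/11 = 27.4545
Numerator Σ_{t=1}^{10}(z_t−z̄)(z_{t+1}−z̄) = -153.7521
Denominator Σ(z_t−z̄)² = 202.7273
r_1 = -153.7521 / 202.7273 = -0.758

-0.758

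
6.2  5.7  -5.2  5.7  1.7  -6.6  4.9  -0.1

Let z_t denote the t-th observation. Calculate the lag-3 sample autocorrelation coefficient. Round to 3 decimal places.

Mean z̄ = (6.2 + 5.7 − 5.2 + 5.7 + 1.7 − 6.6 + 4.9 − 0.1)/8 = 1.5375
Numerator Σ_{t=1}^{5}(z_t−z̄)(z_{t+3}−z̄) = 88.6408
Denominator Σ(z_t−z̄)² = 182.0188
r_3 = 88.6408 / 182.0188 = 0.487

0.487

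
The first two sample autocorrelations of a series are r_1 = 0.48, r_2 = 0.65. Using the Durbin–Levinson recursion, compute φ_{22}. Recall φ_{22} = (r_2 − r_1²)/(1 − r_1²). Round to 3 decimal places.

0.545

φ_{22} = (r_2 − r_1²) / (1 − r_1²)
r_1² = (0.48)² = 0.2304
Numerator = 0.65 − 0.2304 = 0.4196; denominator = 1 − 0.2304 = 0.7696
φ_{22} = 0.4196 / 0.7696 = 0.545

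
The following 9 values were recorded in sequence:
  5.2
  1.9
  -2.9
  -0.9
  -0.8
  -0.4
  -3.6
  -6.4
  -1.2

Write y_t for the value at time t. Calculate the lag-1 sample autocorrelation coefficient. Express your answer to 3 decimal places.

0.298

Mean ȳ = (5.2 + 1.9 − 2.9 − 0.9 − 0.8 − 0.4 − 3.6 − 6.4 − 1.2)/9 = -1.0111
Numerator Σ_{t=1}^{8}(y_t−ȳ)(y_{t+1}−ȳ) = 25.9121
Denominator Σ(y_t−ȳ)² = 86.8289
r_1 = 25.9121 / 86.8289 = 0.298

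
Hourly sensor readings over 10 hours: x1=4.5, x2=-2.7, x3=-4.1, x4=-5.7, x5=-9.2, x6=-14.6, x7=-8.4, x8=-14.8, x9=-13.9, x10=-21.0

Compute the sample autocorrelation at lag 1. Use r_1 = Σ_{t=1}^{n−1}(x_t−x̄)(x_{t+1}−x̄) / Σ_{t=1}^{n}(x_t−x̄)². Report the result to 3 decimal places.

Mean x̄ = (4.5 − 2.7 − 4.1 − 5.7 − 9.2 − 14.6 − 8.4 − 14.8 − 13.9 − 21.0)/10 = -8.9900
Numerator Σ_{t=1}^{9}(x_t−x̄)(x_{t+1}−x̄) = 212.9439
Denominator Σ(x_t−x̄)² = 490.2490
r_1 = 212.9439 / 490.2490 = 0.434

0.434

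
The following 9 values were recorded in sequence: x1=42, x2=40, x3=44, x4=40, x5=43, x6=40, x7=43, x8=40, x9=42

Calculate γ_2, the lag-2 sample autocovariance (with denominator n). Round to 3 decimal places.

1.623

Mean x̄ = (42 + 40 + 44 + 40 + 43 + 40 + 43 + 40 + 42)/9 = 41.5556
Σ_{t=1}^{7}(x_t−x̄)(x_{t+2}−x̄) = 14.6049
γ_2 = 14.6049 / 9 = 1.623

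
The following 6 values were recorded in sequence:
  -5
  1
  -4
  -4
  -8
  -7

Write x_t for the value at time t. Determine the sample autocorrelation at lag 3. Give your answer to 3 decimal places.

Mean x̄ = (-5 + 1 − 4 − 4 − 8 − 7)/6 = -4.5000
Σ(x_t−x̄)(x_{t+3}−x̄) = (-0.2500) + (-19.2500) + (-1.2500) = -20.7500
Denominator Σ(x_t−x̄)² = 49.5000
r_3 = -20.7500 / 49.5000 = -0.419

-0.419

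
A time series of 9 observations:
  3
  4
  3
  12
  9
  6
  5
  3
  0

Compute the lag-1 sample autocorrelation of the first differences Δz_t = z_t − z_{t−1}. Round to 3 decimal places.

First differences Δz: 1, -1, 9, -3, -3, -1, -2, -3
Mean of differences = -0.3750
Numerator Σ(Δz_t−Δz̄)(Δz_{t+1}−Δz̄) = -17.5156
Denominator Σ(Δz_t−Δz̄)² = 113.8750
r_1(Δz) = -17.5156 / 113.8750 = -0.154

-0.154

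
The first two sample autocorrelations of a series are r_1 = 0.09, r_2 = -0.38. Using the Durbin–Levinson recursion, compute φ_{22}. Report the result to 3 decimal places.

φ_{22} = (r_2 − r_1²) / (1 − r_1²)
r_1² = (0.09)² = 0.0081
Numerator = -0.38 − 0.0081 = -0.3881; denominator = 1 − 0.0081 = 0.9919
φ_{22} = -0.3881 / 0.9919 = -0.391

-0.391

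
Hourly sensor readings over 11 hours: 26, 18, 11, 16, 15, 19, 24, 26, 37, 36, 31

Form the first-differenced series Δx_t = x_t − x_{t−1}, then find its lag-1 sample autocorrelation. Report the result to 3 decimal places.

First differences Δx: -8, -7, 5, -1, 4, 5, 2, 11, -1, -5
Mean of differences = 0.5000
Numerator Σ(Δx_t−Δx̄)(Δx_{t+1}−Δx̄) = 48.7500
Denominator Σ(Δx_t−Δx̄)² = 328.5000
r_1(Δx) = 48.7500 / 328.5000 = 0.148

0.148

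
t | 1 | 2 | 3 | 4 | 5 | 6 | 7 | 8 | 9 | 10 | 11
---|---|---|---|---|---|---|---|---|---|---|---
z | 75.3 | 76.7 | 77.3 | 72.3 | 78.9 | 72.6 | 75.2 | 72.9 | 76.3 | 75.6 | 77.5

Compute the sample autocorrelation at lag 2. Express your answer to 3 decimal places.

0.406

Mean z̄ = (75.3 + 76.7 + 77.3 + 72.3 + 78.9 + 72.6 + 75.2 + 72.9 + 76.3 + 75.6 + 77.5)/11 = 75.5091
Numerator Σ_{t=1}^{9}(z_t−z̄)(z_{t+2}−z̄) = 18.8471
Denominator Σ(z_t−z̄)² = 46.4291
r_2 = 18.8471 / 46.4291 = 0.406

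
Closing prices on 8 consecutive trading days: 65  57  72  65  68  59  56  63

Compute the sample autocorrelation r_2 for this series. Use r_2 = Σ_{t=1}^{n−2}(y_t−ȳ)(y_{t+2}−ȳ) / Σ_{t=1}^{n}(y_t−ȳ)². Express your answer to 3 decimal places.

Mean ȳ = (65 + 57 + 72 + 65 + 68 + 59 + 56 + 63)/8 = 63.1250
Deviations from mean: 1.8750, -6.1250, 8.8750, 1.8750, 4.8750, -4.1250, -7.1250, -0.1250
Σ(y_t−ȳ)(y_{t+2}−ȳ) = (16.6406) + (-11.4844) + (43.2656) + (-7.7344) + (-34.7344) + (0.5156) = 6.4688
Denominator Σ(y_t−ȳ)² = 214.8750
r_2 = 6.4688 / 214.8750 = 0.030

0.030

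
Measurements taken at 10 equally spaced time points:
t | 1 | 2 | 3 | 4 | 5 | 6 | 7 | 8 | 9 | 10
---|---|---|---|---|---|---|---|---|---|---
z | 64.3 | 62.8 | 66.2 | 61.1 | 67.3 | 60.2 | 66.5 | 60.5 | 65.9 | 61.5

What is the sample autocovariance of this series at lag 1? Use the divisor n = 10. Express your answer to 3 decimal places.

-6.183

Mean z̄ = (64.3 + 62.8 + 66.2 + 61.1 + 67.3 + 60.2 + 66.5 + 60.5 + 65.9 + 61.5)/10 = 63.6300
Σ_{t=1}^{9}(z_t−z̄)(z_{t+1}−z̄) = -61.8319
γ_1 = -61.8319 / 10 = -6.183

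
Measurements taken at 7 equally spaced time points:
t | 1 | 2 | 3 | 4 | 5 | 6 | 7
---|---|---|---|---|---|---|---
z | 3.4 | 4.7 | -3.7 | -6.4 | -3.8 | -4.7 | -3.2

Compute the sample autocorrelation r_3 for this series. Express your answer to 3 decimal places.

-0.238

Mean z̄ = (3.4 + 4.7 − 3.7 − 6.4 − 3.8 − 4.7 − 3.2)/7 = -1.9571
Deviations from mean: 5.3571, 6.6571, -1.7429, -4.4429, -1.8429, -2.7429, -1.2429
Numerator Σ_{t=1}^{4}(z_t−z̄)(z_{t+3}−z̄) = -25.7669
Denominator Σ(z_t−z̄)² = 108.2571
r_3 = -25.7669 / 108.2571 = -0.238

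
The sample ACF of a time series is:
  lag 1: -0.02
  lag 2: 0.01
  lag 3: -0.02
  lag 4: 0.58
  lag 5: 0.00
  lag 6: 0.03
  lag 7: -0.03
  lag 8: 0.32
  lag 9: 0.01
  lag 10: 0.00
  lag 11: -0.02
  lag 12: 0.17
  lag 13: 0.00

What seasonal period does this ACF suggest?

4

The largest autocorrelation is r_4 = 0.58, with weaker echoes at lags 8 (0.32) and 12 (0.17); the remaining lags stay at or below 0.03.
The dominant spike at lag 4 indicates a seasonal period of 4.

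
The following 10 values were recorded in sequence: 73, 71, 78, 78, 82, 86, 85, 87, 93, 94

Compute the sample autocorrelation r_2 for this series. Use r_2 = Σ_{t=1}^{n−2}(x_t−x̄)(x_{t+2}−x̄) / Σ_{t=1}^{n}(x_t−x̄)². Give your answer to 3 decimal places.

0.318

Mean x̄ = (73 + 71 + 78 + 78 + 82 + 86 + 85 + 87 + 93 + 94)/10 = 82.7000
Numerator Σ_{t=1}^{8}(x_t−x̄)(x_{t+2}−x̄) = 173.2200
Denominator Σ(x_t−x̄)² = 544.1000
r_2 = 173.2200 / 544.1000 = 0.318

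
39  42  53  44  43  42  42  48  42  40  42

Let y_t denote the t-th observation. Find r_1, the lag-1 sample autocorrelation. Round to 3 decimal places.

Mean ȳ = (39 + 42 + 53 + 44 + 43 + 42 + 42 + 48 + 42 + 40 + 42)/11 = 43.3636
Numerator Σ_{t=1}^{10}(y_t−ȳ)(y_{t+1}−ȳ) = -2.4050
Denominator Σ(y_t−ȳ)² = 154.5455
r_1 = -2.4050 / 154.5455 = -0.016

-0.016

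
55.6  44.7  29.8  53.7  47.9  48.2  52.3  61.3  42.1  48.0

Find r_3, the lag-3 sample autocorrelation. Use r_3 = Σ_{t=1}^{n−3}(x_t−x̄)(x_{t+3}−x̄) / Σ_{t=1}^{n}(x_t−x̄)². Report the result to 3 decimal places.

0.088

Mean x̄ = (55.6 + 44.7 + 29.8 + 53.7 + 47.9 + 48.2 + 52.3 + 61.3 + 42.1 + 48.0)/10 = 48.3600
Numerator Σ_{t=1}^{7}(x_t−x̄)(x_{t+3}−x̄) = 57.9852
Denominator Σ(x_t−x̄)² = 661.3240
r_3 = 57.9852 / 661.3240 = 0.088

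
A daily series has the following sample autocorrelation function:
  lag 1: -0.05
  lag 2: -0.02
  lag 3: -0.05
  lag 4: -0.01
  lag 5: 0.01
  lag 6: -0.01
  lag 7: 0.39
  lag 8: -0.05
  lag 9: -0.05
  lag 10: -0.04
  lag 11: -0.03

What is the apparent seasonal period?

The largest autocorrelation is r_7 = 0.39; the remaining lags stay at or below 0.01.
The dominant spike at lag 7 indicates a seasonal period of 7.

7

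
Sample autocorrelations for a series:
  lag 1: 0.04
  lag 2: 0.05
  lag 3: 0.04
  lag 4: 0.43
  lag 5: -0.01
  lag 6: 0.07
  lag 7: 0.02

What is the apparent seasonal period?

The largest autocorrelation is r_4 = 0.43; the remaining lags stay at or below 0.07.
The dominant spike at lag 4 indicates a seasonal period of 4.

4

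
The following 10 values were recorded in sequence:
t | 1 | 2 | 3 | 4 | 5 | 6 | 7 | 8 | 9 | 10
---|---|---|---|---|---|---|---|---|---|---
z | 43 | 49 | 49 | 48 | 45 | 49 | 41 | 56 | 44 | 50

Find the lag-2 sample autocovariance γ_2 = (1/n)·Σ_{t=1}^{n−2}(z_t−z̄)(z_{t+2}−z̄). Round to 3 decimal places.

Mean z̄ = (43 + 49 + 49 + 48 + 45 + 49 + 41 + 56 + 44 + 50)/10 = 47.4000
Σ_{t=1}^{8}(z_t−z̄)(z_{t+2}−z̄) = 64.2800
γ_2 = 64.2800 / 10 = 6.428

6.428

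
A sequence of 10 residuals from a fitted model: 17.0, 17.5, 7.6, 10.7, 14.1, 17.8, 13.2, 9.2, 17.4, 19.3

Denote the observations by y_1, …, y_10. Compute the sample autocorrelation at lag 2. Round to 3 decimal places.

-0.578

Mean ȳ = (17.0 + 17.5 + 7.6 + 10.7 + 14.1 + 17.8 + 13.2 + 9.2 + 17.4 + 19.3)/10 = 14.3800
Numerator Σ_{t=1}^{8}(y_t−ȳ)(y_{t+2}−ȳ) = -86.3668
Denominator Σ(y_t−ȳ)² = 149.4360
r_2 = -86.3668 / 149.4360 = -0.578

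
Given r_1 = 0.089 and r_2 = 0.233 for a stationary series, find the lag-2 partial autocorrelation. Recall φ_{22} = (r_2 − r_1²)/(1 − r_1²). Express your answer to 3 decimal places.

φ_{22} = (r_2 − r_1²) / (1 − r_1²)
r_1² = (0.089)² = 0.007921
Numerator = 0.233 − 0.0079 = 0.2251; denominator = 1 − 0.0079 = 0.9921
φ_{22} = 0.2251 / 0.9921 = 0.227

0.227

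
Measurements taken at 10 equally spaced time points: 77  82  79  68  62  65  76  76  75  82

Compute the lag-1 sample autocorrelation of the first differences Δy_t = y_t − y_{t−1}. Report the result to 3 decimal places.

0.260

First differences Δy: 5, -3, -11, -6, 3, 11, 0, -1, 7
Mean of differences = 0.5556
Numerator Σ(Δy_t−Δȳ)(Δy_{t+1}−Δȳ) = 95.5802
Denominator Σ(Δy_t−Δȳ)² = 368.2222
r_1(Δy) = 95.5802 / 368.2222 = 0.260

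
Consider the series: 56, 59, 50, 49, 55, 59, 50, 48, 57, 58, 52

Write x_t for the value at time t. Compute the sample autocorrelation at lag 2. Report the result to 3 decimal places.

Mean x̄ = (56 + 59 + 50 + 49 + 55 + 59 + 50 + 48 + 57 + 58 + 52)/11 = 53.9091
Numerator Σ_{t=1}^{9}(x_t−x̄)(x_{t+2}−x̄) = -138.9256
Denominator Σ(x_t−x̄)² = 176.9091
r_2 = -138.9256 / 176.9091 = -0.785

-0.785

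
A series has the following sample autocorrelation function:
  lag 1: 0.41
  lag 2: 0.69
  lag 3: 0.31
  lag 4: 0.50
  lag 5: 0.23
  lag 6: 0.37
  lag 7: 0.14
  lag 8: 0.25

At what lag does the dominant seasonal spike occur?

The largest autocorrelation is r_2 = 0.69, with a weaker echo at lag 4 (0.50); the remaining lags stay at or below 0.41.
The dominant spike at lag 2 indicates a seasonal period of 2.

2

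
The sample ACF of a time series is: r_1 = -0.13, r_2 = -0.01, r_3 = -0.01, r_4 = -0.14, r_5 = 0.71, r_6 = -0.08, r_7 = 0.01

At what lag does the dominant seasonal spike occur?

The largest autocorrelation is r_5 = 0.71; the remaining lags stay at or below 0.01.
The dominant spike at lag 5 indicates a seasonal period of 5.

5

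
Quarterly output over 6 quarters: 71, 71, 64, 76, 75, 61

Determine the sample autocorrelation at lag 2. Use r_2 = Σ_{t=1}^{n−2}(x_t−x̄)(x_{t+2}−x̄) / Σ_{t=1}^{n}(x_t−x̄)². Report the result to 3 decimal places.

Mean x̄ = (71 + 71 + 64 + 76 + 75 + 61)/6 = 69.6667
Deviations from mean: 1.3333, 1.3333, -5.6667, 6.3333, 5.3333, -8.6667
Σ(x_t−x̄)(x_{t+2}−x̄) = (-7.5556) + (8.4444) + (-30.2222) + (-54.8889) = -84.2222
Denominator Σ(x_t−x̄)² = 179.3333
r_2 = -84.2222 / 179.3333 = -0.470

-0.470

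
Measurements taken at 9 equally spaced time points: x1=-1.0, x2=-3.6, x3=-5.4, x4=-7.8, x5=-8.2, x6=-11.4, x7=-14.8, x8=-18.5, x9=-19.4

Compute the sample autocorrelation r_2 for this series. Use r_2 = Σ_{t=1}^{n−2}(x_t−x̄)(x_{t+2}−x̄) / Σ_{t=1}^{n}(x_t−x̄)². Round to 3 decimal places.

Mean x̄ = (-1.0 − 3.6 − 5.4 − 7.8 − 8.2 − 11.4 − 14.8 − 18.5 − 19.4)/9 = -10.0111
Σ(x_t−x̄)(x_{t+2}−x̄) = (41.5512) + (14.1757) + (8.3512) + (-3.0710) + (-8.6732) + (11.7901) + (44.9623) = 109.0864
Denominator Σ(x_t−x̄)² = 336.8089
r_2 = 109.0864 / 336.8089 = 0.324

0.324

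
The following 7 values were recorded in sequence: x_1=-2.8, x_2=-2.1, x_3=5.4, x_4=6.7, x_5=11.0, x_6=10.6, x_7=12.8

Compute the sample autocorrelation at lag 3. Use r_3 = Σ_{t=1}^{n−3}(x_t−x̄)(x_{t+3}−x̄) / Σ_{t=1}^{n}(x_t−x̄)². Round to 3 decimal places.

-0.189

Mean x̄ = (-2.8 − 2.1 + 5.4 + 6.7 + 11.0 + 10.6 + 12.8)/7 = 5.9429
Deviations from mean: -8.7429, -8.0429, -0.5429, 0.7571, 5.0571, 4.6571, 6.8571
Σ(x_t−x̄)(x_{t+3}−x̄) = (-6.6196) + (-40.6739) + (-2.5282) + (5.1918) = -44.6298
Denominator Σ(x_t−x̄)² = 236.2771
r_3 = -44.6298 / 236.2771 = -0.189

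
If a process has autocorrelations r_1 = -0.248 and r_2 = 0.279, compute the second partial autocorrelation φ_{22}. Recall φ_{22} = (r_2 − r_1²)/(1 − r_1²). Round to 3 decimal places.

φ_{22} = (r_2 − r_1²) / (1 − r_1²)
r_1² = (-0.248)² = 0.061504
Numerator = 0.279 − 0.0615 = 0.2175; denominator = 1 − 0.0615 = 0.9385
φ_{22} = 0.2175 / 0.9385 = 0.232

0.232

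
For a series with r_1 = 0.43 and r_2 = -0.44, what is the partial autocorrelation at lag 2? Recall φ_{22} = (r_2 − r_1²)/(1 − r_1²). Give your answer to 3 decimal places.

φ_{22} = (r_2 − r_1²) / (1 − r_1²)
r_1² = (0.43)² = 0.1849
Numerator = -0.44 − 0.1849 = -0.6249; denominator = 1 − 0.1849 = 0.8151
φ_{22} = -0.6249 / 0.8151 = -0.767

-0.767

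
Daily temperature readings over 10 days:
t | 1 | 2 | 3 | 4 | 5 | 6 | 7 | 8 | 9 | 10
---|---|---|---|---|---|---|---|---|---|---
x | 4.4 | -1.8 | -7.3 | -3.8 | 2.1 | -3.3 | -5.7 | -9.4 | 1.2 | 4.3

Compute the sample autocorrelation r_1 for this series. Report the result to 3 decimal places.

0.127

Mean x̄ = (4.4 − 1.8 − 7.3 − 3.8 + 2.1 − 3.3 − 5.7 − 9.4 + 1.2 + 4.3)/10 = -1.9300
Numerator Σ_{t=1}^{9}(x_t−x̄)(x_{t+1}−x̄) = 26.5551
Denominator Σ(x_t−x̄)² = 209.1610
r_1 = 26.5551 / 209.1610 = 0.127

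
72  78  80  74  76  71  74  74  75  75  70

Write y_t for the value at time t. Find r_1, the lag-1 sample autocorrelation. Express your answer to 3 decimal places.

0.021

Mean ȳ = (72 + 78 + 80 + 74 + 76 + 71 + 74 + 74 + 75 + 75 + 70)/11 = 74.4545
Numerator Σ_{t=1}^{10}(y_t−ȳ)(y_{t+1}−ȳ) = 1.7934
Denominator Σ(y_t−ȳ)² = 84.7273
r_1 = 1.7934 / 84.7273 = 0.021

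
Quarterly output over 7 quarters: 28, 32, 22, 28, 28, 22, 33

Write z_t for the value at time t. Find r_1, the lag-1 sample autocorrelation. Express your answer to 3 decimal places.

Mean z̄ = (28 + 32 + 22 + 28 + 28 + 22 + 33)/7 = 27.5714
Σ(z_t−z̄)(z_{t+1}−z̄) = (1.8980) + (-24.6735) + (-2.3878) + (0.1837) + (-2.3878) + (-30.2449) = -57.6122
Denominator Σ(z_t−z̄)² = 111.7143
r_1 = -57.6122 / 111.7143 = -0.516

-0.516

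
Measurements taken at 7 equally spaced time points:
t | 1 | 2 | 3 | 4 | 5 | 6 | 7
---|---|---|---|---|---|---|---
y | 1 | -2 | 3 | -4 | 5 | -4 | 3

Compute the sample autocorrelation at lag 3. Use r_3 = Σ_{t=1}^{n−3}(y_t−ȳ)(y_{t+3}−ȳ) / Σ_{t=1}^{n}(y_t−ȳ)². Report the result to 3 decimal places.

-0.467

Mean ȳ = (1 − 2 + 3 − 4 + 5 − 4 + 3)/7 = 0.2857
Deviations from mean: 0.7143, -2.2857, 2.7143, -4.2857, 4.7143, -4.2857, 2.7143
Σ(y_t−ȳ)(y_{t+3}−ȳ) = (-3.0612) + (-10.7755) + (-11.6327) + (-11.6327) = -37.1020
Denominator Σ(y_t−ȳ)² = 79.4286
r_3 = -37.1020 / 79.4286 = -0.467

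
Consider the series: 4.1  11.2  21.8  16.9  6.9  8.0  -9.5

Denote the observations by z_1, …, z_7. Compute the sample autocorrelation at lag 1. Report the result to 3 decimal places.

Mean z̄ = (4.1 + 11.2 + 21.8 + 16.9 + 6.9 + 8.0 − 9.5)/7 = 8.4857
Deviations from mean: -4.3857, 2.7143, 13.3143, 8.4143, -1.5857, -0.4857, -17.9857
Numerator Σ_{t=1}^{6}(z_t−z̄)(z_{t+1}−z̄) = 132.4284
Denominator Σ(z_t−z̄)² = 600.9086
r_1 = 132.4284 / 600.9086 = 0.220

0.220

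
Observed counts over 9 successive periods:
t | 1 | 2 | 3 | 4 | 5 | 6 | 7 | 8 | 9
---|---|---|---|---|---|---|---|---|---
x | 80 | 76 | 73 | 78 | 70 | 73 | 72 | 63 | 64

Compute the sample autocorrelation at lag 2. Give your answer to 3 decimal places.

Mean x̄ = (80 + 76 + 73 + 78 + 70 + 73 + 72 + 63 + 64)/9 = 72.1111
Σ(x_t−x̄)(x_{t+2}−x̄) = (7.0123) + (22.9012) + (-1.8765) + (5.2346) + (0.2346) + (-8.0988) + (0.9012) = 26.3086
Denominator Σ(x_t−x̄)² = 266.8889
r_2 = 26.3086 / 266.8889 = 0.099

0.099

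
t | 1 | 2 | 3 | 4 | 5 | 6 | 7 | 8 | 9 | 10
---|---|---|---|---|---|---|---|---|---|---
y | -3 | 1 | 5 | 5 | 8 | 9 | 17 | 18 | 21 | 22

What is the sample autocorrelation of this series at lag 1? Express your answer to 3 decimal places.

0.684

Mean ȳ = (-3 + 1 + 5 + 5 + 8 + 9 + 17 + 18 + 21 + 22)/10 = 10.3000
Numerator Σ_{t=1}^{9}(y_t−ȳ)(y_{t+1}−ȳ) = 466.7100
Denominator Σ(y_t−ȳ)² = 682.1000
r_1 = 466.7100 / 682.1000 = 0.684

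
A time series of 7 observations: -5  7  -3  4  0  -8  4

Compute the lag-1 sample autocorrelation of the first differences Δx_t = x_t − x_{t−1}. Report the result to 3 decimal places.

-0.520

First differences Δx: 12, -10, 7, -4, -8, 12
Mean of differences = 1.5000
Numerator Σ(Δx_t−Δx̄)(Δx_{t+1}−Δx̄) = -261.7500
Denominator Σ(Δx_t−Δx̄)² = 503.5000
r_1(Δx) = -261.7500 / 503.5000 = -0.520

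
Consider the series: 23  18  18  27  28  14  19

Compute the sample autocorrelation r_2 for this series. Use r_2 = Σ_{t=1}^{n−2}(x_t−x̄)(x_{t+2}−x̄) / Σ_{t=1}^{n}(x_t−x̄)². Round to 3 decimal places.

Mean x̄ = (23 + 18 + 18 + 27 + 28 + 14 + 19)/7 = 21.0000
Σ(x_t−x̄)(x_{t+2}−x̄) = (-6.0000) + (-18.0000) + (-21.0000) + (-42.0000) + (-14.0000) = -101.0000
Denominator Σ(x_t−x̄)² = 160.0000
r_2 = -101.0000 / 160.0000 = -0.631

-0.631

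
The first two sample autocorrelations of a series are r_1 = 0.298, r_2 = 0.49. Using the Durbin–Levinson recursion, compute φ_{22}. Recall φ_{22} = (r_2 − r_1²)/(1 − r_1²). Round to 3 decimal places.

0.440

φ_{22} = (r_2 − r_1²) / (1 − r_1²)
r_1² = (0.298)² = 0.088804
Numerator = 0.49 − 0.0888 = 0.4012; denominator = 1 − 0.0888 = 0.9112
φ_{22} = 0.4012 / 0.9112 = 0.440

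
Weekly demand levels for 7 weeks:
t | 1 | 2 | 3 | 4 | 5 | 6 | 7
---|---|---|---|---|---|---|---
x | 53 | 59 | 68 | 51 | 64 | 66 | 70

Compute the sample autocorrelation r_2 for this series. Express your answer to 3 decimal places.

-0.117

Mean x̄ = (53 + 59 + 68 + 51 + 64 + 66 + 70)/7 = 61.5714
Deviations from mean: -8.5714, -2.5714, 6.4286, -10.5714, 2.4286, 4.4286, 8.4286
Σ(x_t−x̄)(x_{t+2}−x̄) = (-55.1020) + (27.1837) + (15.6122) + (-46.8163) + (20.4694) = -38.6531
Denominator Σ(x_t−x̄)² = 329.7143
r_2 = -38.6531 / 329.7143 = -0.117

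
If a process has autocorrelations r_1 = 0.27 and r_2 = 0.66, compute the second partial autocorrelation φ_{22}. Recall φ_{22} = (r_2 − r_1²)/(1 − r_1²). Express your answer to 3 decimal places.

0.633

φ_{22} = (r_2 − r_1²) / (1 − r_1²)
r_1² = (0.27)² = 0.0729
Numerator = 0.66 − 0.0729 = 0.5871; denominator = 1 − 0.0729 = 0.9271
φ_{22} = 0.5871 / 0.9271 = 0.633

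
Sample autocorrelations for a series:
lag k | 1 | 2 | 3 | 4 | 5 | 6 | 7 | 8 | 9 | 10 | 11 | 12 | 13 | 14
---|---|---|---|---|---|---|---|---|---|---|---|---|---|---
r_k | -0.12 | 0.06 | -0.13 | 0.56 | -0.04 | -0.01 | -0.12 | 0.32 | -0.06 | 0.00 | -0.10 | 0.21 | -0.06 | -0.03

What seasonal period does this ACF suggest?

The largest autocorrelation is r_4 = 0.56, with weaker echoes at lags 8 (0.32) and 12 (0.21); the remaining lags stay at or below 0.06.
The dominant spike at lag 4 indicates a seasonal period of 4.

4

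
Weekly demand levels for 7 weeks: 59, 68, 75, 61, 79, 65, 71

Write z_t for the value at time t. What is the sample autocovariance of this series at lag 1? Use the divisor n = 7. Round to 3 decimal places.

-24.338

Mean z̄ = (59 + 68 + 75 + 61 + 79 + 65 + 71)/7 = 68.2857
Deviations: -9.2857, -0.2857, 6.7143, -7.2857, 10.7143, -3.2857, 2.7143
Σ_{t=1}^{6}(z_t−z̄)(z_{t+1}−z̄) = -170.3673
γ_1 = -170.3673 / 7 = -24.338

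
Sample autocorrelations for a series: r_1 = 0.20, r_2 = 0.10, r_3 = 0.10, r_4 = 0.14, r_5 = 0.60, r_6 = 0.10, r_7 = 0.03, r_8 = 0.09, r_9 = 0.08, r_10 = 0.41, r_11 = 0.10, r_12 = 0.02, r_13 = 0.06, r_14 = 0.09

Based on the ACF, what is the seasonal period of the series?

The largest autocorrelation is r_5 = 0.60, with a weaker echo at lag 10 (0.41); the remaining lags stay at or below 0.20. The elevated value at lag 1 (0.20), dropping to 0.10 at lag 2, reflects decaying short-term dependence rather than seasonality.
The dominant spike at lag 5 indicates a seasonal period of 5.

5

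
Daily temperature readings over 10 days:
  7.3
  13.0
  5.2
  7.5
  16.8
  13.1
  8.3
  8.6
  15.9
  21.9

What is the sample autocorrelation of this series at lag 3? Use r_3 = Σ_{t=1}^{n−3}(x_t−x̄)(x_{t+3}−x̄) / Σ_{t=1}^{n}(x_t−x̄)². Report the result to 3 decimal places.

-0.057

Mean x̄ = (7.3 + 13.0 + 5.2 + 7.5 + 16.8 + 13.1 + 8.3 + 8.6 + 15.9 + 21.9)/10 = 11.7600
Σ(x_t−x̄)(x_{t+3}−x̄) = (18.9996) + (6.2496) + (-8.7904) + (14.7396) + (-15.9264) + (5.5476) + (-35.0844) = -14.2648
Denominator Σ(x_t−x̄)² = 251.7240
r_3 = -14.2648 / 251.7240 = -0.057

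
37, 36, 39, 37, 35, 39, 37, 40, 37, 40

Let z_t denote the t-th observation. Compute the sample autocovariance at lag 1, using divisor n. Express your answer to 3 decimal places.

Mean z̄ = (37 + 36 + 39 + 37 + 35 + 39 + 37 + 40 + 37 + 40)/10 = 37.7000
Σ_{t=1}^{9}(z_t−z̄)(z_{t+1}−z̄) = -9.2900
γ_1 = -9.2900 / 10 = -0.929

-0.929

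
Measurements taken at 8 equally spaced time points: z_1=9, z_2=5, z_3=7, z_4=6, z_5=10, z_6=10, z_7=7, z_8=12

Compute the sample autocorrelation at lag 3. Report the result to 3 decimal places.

-0.005

Mean z̄ = (9 + 5 + 7 + 6 + 10 + 10 + 7 + 12)/8 = 8.2500
Numerator Σ_{t=1}^{5}(z_t−z̄)(z_{t+3}−z̄) = -0.1875
Denominator Σ(z_t−z̄)² = 39.5000
r_3 = -0.1875 / 39.5000 = -0.005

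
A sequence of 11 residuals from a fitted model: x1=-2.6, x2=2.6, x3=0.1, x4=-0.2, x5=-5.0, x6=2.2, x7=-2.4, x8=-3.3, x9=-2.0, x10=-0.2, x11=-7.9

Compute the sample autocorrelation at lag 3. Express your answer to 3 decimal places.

Mean x̄ = (-2.6 + 2.6 + 0.1 − 0.2 − 5.0 + 2.2 − 2.4 − 3.3 − 2.0 − 0.2 − 7.9)/11 = -1.7000
Numerator Σ_{t=1}^{8}(x_t−x̄)(x_{t+3}−x̄) = 3.4100
Denominator Σ(x_t−x̄)² = 94.7200
r_3 = 3.4100 / 94.7200 = 0.036

0.036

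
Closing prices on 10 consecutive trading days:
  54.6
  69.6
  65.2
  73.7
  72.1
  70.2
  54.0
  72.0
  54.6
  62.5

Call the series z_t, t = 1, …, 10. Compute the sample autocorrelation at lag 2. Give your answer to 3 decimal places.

0.251

Mean z̄ = (54.6 + 69.6 + 65.2 + 73.7 + 72.1 + 70.2 + 54.0 + 72.0 + 54.6 + 62.5)/10 = 64.8500
Numerator Σ_{t=1}^{8}(z_t−z̄)(z_{t+2}−z̄) = 142.3350
Denominator Σ(z_t−z̄)² = 566.6850
r_2 = 142.3350 / 566.6850 = 0.251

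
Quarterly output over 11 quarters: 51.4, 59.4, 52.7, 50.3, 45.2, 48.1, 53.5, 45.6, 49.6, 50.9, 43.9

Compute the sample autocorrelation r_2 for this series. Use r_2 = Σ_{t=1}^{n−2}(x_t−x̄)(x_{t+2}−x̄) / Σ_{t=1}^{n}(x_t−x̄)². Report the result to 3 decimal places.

Mean x̄ = (51.4 + 59.4 + 52.7 + 50.3 + 45.2 + 48.1 + 53.5 + 45.6 + 49.6 + 50.9 + 43.9)/11 = 50.0545
Numerator Σ_{t=1}^{9}(x_t−x̄)(x_{t+2}−x̄) = -18.0232
Denominator Σ(x_t−x̄)² = 194.1073
r_2 = -18.0232 / 194.1073 = -0.093

-0.093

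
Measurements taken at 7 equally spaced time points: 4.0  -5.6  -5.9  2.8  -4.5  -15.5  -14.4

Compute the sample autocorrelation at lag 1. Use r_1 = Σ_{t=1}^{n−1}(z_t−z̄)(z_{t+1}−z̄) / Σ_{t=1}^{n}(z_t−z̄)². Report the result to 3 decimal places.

Mean z̄ = (4.0 − 5.6 − 5.9 + 2.8 − 4.5 − 15.5 − 14.4)/7 = -5.5857
Numerator Σ_{t=1}^{6}(z_t−z̄)(z_{t+1}−z̄) = 82.9598
Denominator Σ(z_t−z̄)² = 339.4686
r_1 = 82.9598 / 339.4686 = 0.244

0.244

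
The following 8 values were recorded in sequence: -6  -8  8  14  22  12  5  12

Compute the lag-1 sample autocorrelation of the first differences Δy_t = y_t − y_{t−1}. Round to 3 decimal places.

First differences Δy: -2, 16, 6, 8, -10, -7, 7
Mean of differences = 2.5714
Numerator Σ(Δy_t−Δȳ)(Δy_{t+1}−Δȳ) = 12.9592
Denominator Σ(Δy_t−Δȳ)² = 511.7143
r_1(Δy) = 12.9592 / 511.7143 = 0.025

0.025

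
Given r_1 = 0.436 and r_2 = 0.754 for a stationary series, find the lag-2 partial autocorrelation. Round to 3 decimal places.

φ_{22} = (r_2 − r_1²) / (1 − r_1²)
r_1² = (0.436)² = 0.190096
Numerator = 0.754 − 0.1901 = 0.5639; denominator = 1 − 0.1901 = 0.8099
φ_{22} = 0.5639 / 0.8099 = 0.696

0.696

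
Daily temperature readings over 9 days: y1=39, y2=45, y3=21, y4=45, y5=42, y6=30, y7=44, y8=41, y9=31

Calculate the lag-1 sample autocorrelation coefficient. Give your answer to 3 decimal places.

-0.509

Mean ȳ = (39 + 45 + 21 + 45 + 42 + 30 + 44 + 41 + 31)/9 = 37.5556
Numerator Σ_{t=1}^{8}(y_t−ȳ)(y_{t+1}−ȳ) = -285.3086
Denominator Σ(y_t−ȳ)² = 560.2222
r_1 = -285.3086 / 560.2222 = -0.509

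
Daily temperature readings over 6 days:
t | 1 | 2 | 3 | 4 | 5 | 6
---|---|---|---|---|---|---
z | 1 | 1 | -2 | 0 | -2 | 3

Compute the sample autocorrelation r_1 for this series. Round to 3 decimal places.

Mean z̄ = (1 + 1 − 2 + 0 − 2 + 3)/6 = 0.1667
Deviations from mean: 0.8333, 0.8333, -2.1667, -0.1667, -2.1667, 2.8333
Numerator Σ_{t=1}^{5}(z_t−z̄)(z_{t+1}−z̄) = -6.5278
Denominator Σ(z_t−z̄)² = 18.8333
r_1 = -6.5278 / 18.8333 = -0.347

-0.347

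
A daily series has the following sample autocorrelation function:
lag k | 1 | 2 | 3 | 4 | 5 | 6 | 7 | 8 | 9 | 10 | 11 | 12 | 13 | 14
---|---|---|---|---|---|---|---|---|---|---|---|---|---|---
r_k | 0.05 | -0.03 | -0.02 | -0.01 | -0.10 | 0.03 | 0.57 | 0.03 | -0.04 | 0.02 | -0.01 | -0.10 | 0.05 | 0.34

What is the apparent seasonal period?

7

The largest autocorrelation is r_7 = 0.57, with a weaker echo at lag 14 (0.34); the remaining lags stay at or below 0.05.
The dominant spike at lag 7 indicates a seasonal period of 7.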